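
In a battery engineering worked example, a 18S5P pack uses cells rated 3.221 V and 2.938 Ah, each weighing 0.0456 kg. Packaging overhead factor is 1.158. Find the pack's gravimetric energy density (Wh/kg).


Step 1: V_pack = 18 * 3.221 = 57.978 V
Step 2: C_pack = 5 * 2.938 = 14.69 Ah
Step 3: E_pack = V_pack * C_pack = 57.978 * 14.69 = 851.7 Wh
Step 4: m_pack = 18 * 5 * 0.0456 * 1.158 = 4.7524 kg
Step 5: ED = E_pack / m_pack = 851.7 / 4.7524 = 179.2 Wh/kg

179.2 Wh/kg


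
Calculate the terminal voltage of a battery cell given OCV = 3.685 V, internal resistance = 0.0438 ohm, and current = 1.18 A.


V = OCV - I*R = 3.685 - 1.18 * 0.0438 = 3.633 V

3.633 V


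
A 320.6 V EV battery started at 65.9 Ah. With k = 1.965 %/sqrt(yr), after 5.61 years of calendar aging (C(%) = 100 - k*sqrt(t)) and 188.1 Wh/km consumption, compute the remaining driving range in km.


Step 1: capacity retention = 100 - 1.965 * sqrt(5.61) = 100 - 1.965 * 2.3685 = 95.346%
Step 2: C_now = 65.9 * 95.346/100 = 62.833 Ah
Step 3: E_pack = V * C_now = 320.6 * 62.833 = 20144 Wh
Step 4: range = E_pack / consumption = 20144 / 188.1 = 107.1 km

107.1 km


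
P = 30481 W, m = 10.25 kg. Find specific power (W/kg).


SP = P / m = 30481 / 10.25 = 2974 W/kg

2974 W/kg


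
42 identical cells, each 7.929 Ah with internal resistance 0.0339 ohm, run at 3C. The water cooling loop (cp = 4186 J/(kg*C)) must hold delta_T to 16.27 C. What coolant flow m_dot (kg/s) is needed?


Step 1: I = 3 * 7.929 = 23.787 A
Step 2: Q_cell = I^2 * R = 23.787^2 * 0.0339 = 19.181 W
Step 3: Q_total = 42 * 19.181 = 805.6 W
Step 4: m_dot = Q_total / (cp * dT) = 805.6 / (4186 * 16.27) = 0.01183 kg/s

0.01183 kg/s


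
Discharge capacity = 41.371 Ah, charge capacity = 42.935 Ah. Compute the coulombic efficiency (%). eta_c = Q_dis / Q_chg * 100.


Coulombic efficiency = 41.371/42.935 * 100% = 96.36%

96.36%


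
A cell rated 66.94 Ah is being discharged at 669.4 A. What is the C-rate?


Rearranging: C_rate = 669.4 / 66.94 = 10C

10C


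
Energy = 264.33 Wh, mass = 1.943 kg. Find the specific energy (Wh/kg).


Specific energy = 264.33 Wh / 1.943 kg = 136.0 Wh/kg

136.0 Wh/kg


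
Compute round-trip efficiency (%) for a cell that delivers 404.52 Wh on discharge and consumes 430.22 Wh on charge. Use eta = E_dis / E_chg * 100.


Round-trip efficiency = 404.52/430.22 * 100% = 94.03%

94.03%


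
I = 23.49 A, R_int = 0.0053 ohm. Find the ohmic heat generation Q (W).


Q = I^2 * R = 23.49^2 * 0.0053 = 2.924 W

2.924 W


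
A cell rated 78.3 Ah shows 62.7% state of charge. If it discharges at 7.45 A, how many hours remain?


Step 1: remaining = SOC/100 * C_total = 62.7/100 * 78.3 = 49.094 Ah
Step 2: t = remaining / I = 49.094 / 7.45 = 6.590 hr

6.590 hr


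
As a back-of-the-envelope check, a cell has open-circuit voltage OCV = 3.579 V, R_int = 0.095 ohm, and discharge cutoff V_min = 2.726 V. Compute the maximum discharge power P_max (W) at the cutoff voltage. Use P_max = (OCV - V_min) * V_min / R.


P_max = (OCV - V_min) * V_min / R = (3.579 - 2.726) * 2.726 / 0.095 = 0.853 * 2.726 / 0.095 = 24.48 W

24.48 W


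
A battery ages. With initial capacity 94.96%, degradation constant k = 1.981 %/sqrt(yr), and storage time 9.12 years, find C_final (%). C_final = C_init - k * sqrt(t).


Step 1: sqrt(9.12 yr) = 3.0199
Step 2: drop = 1.981 * 3.0199 = 5.9824
Step 3: C_final = 94.96 - 5.9824 = 88.98%

88.98%


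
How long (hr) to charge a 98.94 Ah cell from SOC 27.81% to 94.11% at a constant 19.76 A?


Step 1: dSOC = 94.11% - 27.81% = 66.3%
Step 2: delta_Ah = 98.94 * 66.3 / 100 = 65.597 Ah
Step 3: t = 65.597 / 19.76 = 3.320 hr

3.320 hr


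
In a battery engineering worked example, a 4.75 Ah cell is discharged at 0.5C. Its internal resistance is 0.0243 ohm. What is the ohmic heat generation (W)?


Step 1: I = C_rate * capacity = 0.5 * 4.75 = 2.375 A
Step 2: Q = I^2 * R = 2.375^2 * 0.0243 = 5.6406 * 0.0243 = 0.1371 W

0.1371 W


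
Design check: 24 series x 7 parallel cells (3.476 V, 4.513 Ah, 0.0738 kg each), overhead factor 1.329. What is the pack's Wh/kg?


Step 1: V_pack = 24 * 3.476 = 83.424 V
Step 2: C_pack = 7 * 4.513 = 31.591 Ah
Step 3: E_pack = V_pack * C_pack = 83.424 * 31.591 = 2635.4 Wh
Step 4: m_pack = 24 * 7 * 0.0738 * 1.329 = 16.477 kg
Step 5: ED = E_pack / m_pack = 2635.4 / 16.477 = 159.9 Wh/kg

159.9 Wh/kg


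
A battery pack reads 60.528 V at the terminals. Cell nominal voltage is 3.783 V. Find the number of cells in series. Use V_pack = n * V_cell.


n = V_pack / V_cell = 60.528 / 3.783 = 16

16


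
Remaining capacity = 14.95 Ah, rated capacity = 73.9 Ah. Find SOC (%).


SOC% = 14.95 / 73.9 * 100 = 20.23%

20.23%


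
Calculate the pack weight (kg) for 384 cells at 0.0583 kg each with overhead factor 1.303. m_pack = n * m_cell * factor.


Cell mass sum = 384 * 0.0583 = 22.387 kg
With overhead 1.303: m_pack = 22.387 * 1.303 = 29.17 kg

29.17 kg


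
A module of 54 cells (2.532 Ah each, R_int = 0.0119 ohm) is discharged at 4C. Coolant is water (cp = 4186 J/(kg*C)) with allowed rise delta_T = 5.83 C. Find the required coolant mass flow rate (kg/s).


Step 1: I = 4 * 2.532 = 10.128 A
Step 2: Q_cell = I^2 * R = 10.128^2 * 0.0119 = 1.2207 W
Step 3: Q_total = 54 * 1.2207 = 65.918 W
Step 4: m_dot = Q_total / (cp * dT) = 65.918 / (4186 * 5.83) = 0.002701 kg/s

0.002701 kg/s


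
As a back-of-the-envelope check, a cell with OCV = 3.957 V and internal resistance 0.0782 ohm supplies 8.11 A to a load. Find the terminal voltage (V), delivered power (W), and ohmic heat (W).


Step 1: V_terminal = OCV - I*R = 3.957 - 8.11 * 0.0782 = 3.3228 V
Step 2: P_out = V_terminal * I = 3.3228 * 8.11 = 26.95 W
Step 3: Q = I^2 * R = 8.11^2 * 0.0782 = 5.143 W

V=3.3228 V, P=26.95 W, Q=5.143 W


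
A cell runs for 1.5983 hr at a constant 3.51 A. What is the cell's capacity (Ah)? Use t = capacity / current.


C = I * t = 3.51 * 1.5983 = 5.610 Ah

5.610 Ah


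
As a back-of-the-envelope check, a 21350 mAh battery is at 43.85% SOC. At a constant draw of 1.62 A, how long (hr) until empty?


Convert: C_total = 21350 mAh = 21.35 Ah
Step 1: remaining = SOC/100 * C_total = 43.85/100 * 21.35 = 9.362 Ah
Step 2: t = remaining / I = 9.362 / 1.62 = 5.779 hr

5.779 hr


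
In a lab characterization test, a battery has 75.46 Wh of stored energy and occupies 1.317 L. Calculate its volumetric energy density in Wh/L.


ED = E / V = 75.46 / 1.317 = 57.30 Wh/L

57.30 Wh/L


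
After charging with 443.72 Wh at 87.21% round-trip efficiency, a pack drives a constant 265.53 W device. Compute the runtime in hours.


Step 1: E_discharge = eta/100 * E_charge = 87.21/100 * 443.72 = 386.97 Wh
Step 2: t = E_discharge / P = 386.97 / 265.53 = 1.457 hr

1.457 hr


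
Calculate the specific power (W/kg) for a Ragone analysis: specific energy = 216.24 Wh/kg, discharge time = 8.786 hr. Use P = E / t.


Specific power = 216.24 Wh/kg / 8.786 hr = 24.61 W/kg

24.61 W/kg


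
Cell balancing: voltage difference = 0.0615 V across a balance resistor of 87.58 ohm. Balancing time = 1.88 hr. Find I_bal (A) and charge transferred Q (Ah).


I_bal = dV / R = 0.0615 / 87.58 = 7.0222e-04 A
Q = I_bal * t = 7.0222e-04 * 1.88 = 0.001320 Ah

I=7.0222e-04 A, Q=0.001320 Ah


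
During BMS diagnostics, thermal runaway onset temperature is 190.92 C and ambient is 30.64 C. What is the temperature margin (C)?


margin = T_onset - T_ambient = 190.92 - 30.64 = 160.28 C

160.28 C


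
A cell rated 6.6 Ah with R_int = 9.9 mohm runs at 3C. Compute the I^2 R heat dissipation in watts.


Convert: R = 9.9 mohm = 0.0099 ohm
Step 1: I = C_rate * capacity = 3 * 6.6 = 19.8 A
Step 2: Q = I^2 * R = 19.8^2 * 0.0099 = 392.04 * 0.0099 = 3.881 W

3.881 W


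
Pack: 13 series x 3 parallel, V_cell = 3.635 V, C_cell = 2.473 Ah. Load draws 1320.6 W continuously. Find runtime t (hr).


Step 1: E_pack = Ns * V_cell * Np * C_cell = 13 * 3.635 * 3 * 2.473 = 350.58 Wh
Step 2: t = E_pack / P = 350.58 / 1320.6 = 0.2655 hr

0.2655 hr


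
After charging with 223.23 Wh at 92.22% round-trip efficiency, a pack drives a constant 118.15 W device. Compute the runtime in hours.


Step 1: E_discharge = eta/100 * E_charge = 92.22/100 * 223.23 = 205.86 Wh
Step 2: t = E_discharge / P = 205.86 / 118.15 = 1.742 hr

1.742 hr


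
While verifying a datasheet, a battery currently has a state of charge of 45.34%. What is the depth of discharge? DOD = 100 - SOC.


DOD = 100 - SOC = 100 - 45.34 = 54.66%

54.66%


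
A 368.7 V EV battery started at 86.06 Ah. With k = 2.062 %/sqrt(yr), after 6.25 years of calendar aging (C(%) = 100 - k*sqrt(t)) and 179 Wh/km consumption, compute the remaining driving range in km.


Step 1: capacity retention = 100 - 2.062 * sqrt(6.25) = 100 - 2.062 * 2.5 = 94.845%
Step 2: C_now = 86.06 * 94.845/100 = 81.624 Ah
Step 3: E_pack = V * C_now = 368.7 * 81.624 = 30095 Wh
Step 4: range = E_pack / consumption = 30095 / 179 = 168.1 km

168.1 km


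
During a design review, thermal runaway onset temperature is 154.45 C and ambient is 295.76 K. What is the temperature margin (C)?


Convert: T_ambient = 295.76 K = 22.61 C
margin = 154.45 - 22.61 = 131.84 C

131.84 C


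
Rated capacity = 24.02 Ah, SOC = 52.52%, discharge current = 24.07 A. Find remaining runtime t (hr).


Step 1: remaining = SOC/100 * C_total = 52.52/100 * 24.02 = 12.615 Ah
Step 2: t = remaining / I = 12.615 / 24.07 = 0.5241 hr

0.5241 hr


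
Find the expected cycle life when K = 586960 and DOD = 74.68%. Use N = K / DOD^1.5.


Step 1: DOD^1.5 = 74.68^1.5 = 645.37
Step 2: N = 586960 / 645.37 = 909.5 cycles

909.5 cycles


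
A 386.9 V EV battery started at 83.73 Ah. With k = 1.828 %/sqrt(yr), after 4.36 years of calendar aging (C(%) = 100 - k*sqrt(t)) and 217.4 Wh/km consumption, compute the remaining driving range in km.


Step 1: capacity retention = 100 - 1.828 * sqrt(4.36) = 100 - 1.828 * 2.0881 = 96.183%
Step 2: C_now = 83.73 * 96.183/100 = 80.534 Ah
Step 3: E_pack = V * C_now = 386.9 * 80.534 = 31159 Wh
Step 4: range = E_pack / consumption = 31159 / 217.4 = 143.3 km

143.3 km


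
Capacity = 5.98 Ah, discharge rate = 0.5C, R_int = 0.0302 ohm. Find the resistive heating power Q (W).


Step 1: I = C_rate * capacity = 0.5 * 5.98 = 2.99 A
Step 2: Q = I^2 * R = 2.99^2 * 0.0302 = 8.9401 * 0.0302 = 0.2700 W

0.2700 W


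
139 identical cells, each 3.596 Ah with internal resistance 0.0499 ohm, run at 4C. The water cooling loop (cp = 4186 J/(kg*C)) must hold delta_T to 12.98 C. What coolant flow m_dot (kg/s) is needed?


Step 1: I = 4 * 3.596 = 14.384 A
Step 2: Q_cell = I^2 * R = 14.384^2 * 0.0499 = 10.324 W
Step 3: Q_total = 139 * 10.324 = 1435 W
Step 4: m_dot = Q_total / (cp * dT) = 1435 / (4186 * 12.98) = 0.02641 kg/s

0.02641 kg/s


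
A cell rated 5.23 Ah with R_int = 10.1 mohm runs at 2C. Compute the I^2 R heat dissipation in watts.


Convert: R = 10.1 mohm = 0.0101 ohm
Step 1: I = C_rate * capacity = 2 * 5.23 = 10.46 A
Step 2: Q = I^2 * R = 10.46^2 * 0.0101 = 109.41 * 0.0101 = 1.105 W

1.105 W


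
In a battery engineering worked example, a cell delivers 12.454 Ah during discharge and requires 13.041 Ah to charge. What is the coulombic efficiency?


Coulombic efficiency = 12.454/13.041 * 100% = 95.50%

95.50%


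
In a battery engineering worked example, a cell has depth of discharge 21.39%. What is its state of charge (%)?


SOC = 100 - DOD = 100 - 21.39 = 78.61%

78.61%


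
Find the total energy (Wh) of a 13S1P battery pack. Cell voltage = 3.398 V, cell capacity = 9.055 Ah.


E = Ns * Vcell * Np * Ccell = 13 * 3.398 * 1 * 9.055 = 400.0 Wh

400.0 Wh


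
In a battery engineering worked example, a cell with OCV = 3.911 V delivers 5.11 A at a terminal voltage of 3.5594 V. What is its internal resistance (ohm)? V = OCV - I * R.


R = (OCV - V) / I = (3.911 - 3.5594) / 5.11 = 0.06881 ohm

0.06881 ohm


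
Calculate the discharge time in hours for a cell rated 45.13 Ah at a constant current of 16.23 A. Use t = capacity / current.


Runtime = 45.13 Ah / 16.23 A = 2.781 hr

2.781 hr


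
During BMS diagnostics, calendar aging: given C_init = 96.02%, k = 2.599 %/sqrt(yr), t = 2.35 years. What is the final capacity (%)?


Step 1: sqrt(2.35 yr) = 1.533
Step 2: drop = 2.599 * 1.533 = 3.9843
Step 3: C_final = 96.02 - 3.9843 = 92.04%

92.04%


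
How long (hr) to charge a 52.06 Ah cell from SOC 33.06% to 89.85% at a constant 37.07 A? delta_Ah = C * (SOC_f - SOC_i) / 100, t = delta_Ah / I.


delta_Ah = 52.06 * (89.85 - 33.06) / 100 = 29.565 Ah
t = delta_Ah / I = 29.565 / 37.07 = 0.7975 hr

0.7975 hr


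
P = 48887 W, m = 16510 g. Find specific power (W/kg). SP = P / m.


Convert: m = 16510 g = 16.51 kg
Specific power = 48887 W / 16.51 kg = 2961 W/kg

2961 W/kg


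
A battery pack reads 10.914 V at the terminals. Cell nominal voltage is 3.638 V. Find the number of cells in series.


Rearranging: n = V_pack / V_cell = 10.914 / 3.638 = 3 cells

3


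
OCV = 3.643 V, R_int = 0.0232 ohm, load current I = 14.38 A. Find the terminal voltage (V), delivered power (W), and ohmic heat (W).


Step 1: V_terminal = OCV - I*R = 3.643 - 14.38 * 0.0232 = 3.3094 V
Step 2: P_out = V_terminal * I = 3.3094 * 14.38 = 47.59 W
Step 3: Q = I^2 * R = 14.38^2 * 0.0232 = 4.797 W

V=3.3094 V, P=47.59 W, Q=4.797 W


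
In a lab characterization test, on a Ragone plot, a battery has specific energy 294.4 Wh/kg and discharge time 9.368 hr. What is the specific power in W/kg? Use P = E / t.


Specific power = 294.4 Wh/kg / 9.368 hr = 31.43 W/kg

31.43 W/kg


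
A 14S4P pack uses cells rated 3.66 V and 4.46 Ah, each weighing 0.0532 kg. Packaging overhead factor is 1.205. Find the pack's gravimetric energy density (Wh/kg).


Step 1: V_pack = 14 * 3.66 = 51.24 V
Step 2: C_pack = 4 * 4.46 = 17.84 Ah
Step 3: E_pack = V_pack * C_pack = 51.24 * 17.84 = 914.12 Wh
Step 4: m_pack = 14 * 4 * 0.0532 * 1.205 = 3.5899 kg
Step 5: ED = E_pack / m_pack = 914.12 / 3.5899 = 254.6 Wh/kg

254.6 Wh/kg


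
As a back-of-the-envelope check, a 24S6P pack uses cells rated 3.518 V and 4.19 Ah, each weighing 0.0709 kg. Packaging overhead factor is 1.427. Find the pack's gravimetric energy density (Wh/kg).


Step 1: V_pack = 24 * 3.518 = 84.432 V
Step 2: C_pack = 6 * 4.19 = 25.14 Ah
Step 3: E_pack = V_pack * C_pack = 84.432 * 25.14 = 2122.6 Wh
Step 4: m_pack = 24 * 6 * 0.0709 * 1.427 = 14.569 kg
Step 5: ED = E_pack / m_pack = 2122.6 / 14.569 = 145.7 Wh/kg

145.7 Wh/kg


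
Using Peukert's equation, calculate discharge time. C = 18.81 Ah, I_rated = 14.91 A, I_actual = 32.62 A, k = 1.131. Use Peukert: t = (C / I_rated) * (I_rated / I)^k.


Step 1: t_rated = C / I_rated = 18.81 / 14.91 = 1.2616 hr
Step 2: ratio = 14.91 / 32.62 = 0.45708
Step 3: ratio^k = 0.45708^1.131 = 0.41253
Step 4: t = t_rated * ratio^k = 1.2616 * 0.41253 = 0.5204 hr

0.5204 hr


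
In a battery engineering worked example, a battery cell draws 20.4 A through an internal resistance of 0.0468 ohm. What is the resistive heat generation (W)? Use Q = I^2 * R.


I^2 = 416.16
Q = 416.16 * 0.0468 = 19.48 W

19.48 W


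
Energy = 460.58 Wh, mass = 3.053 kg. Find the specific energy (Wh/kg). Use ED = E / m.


ED = E / m = 460.58 / 3.053 = 150.9 Wh/kg

150.9 Wh/kg


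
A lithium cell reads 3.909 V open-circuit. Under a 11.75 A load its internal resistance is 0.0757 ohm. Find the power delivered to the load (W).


Step 1: V_terminal = OCV - I*R = 3.909 - 11.75 * 0.0757 = 3.0195 V
Step 2: P_out = V_terminal * I = 3.0195 * 11.75 = 35.48 W

35.48 W


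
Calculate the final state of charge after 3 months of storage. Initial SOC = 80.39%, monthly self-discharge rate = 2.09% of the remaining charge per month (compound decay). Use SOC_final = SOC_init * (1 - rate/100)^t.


Monthly retention factor = 1 - 2.09/100 = 0.9791
Over 3 months: factor^3 = 0.9386
SOC_final = 80.39 * 0.9386 = 75.45%

75.45%


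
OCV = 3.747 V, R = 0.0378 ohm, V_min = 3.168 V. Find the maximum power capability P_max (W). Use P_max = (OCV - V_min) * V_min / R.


P_max = (OCV - V_min) * V_min / R = (3.747 - 3.168) * 3.168 / 0.0378 = 0.579 * 3.168 / 0.0378 = 48.53 W

48.53 W


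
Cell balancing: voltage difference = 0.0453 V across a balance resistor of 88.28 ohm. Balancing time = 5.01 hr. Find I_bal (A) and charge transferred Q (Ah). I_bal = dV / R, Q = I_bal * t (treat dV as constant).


First, Ohm's law: I_bal = 0.0453 V / 88.28 ohm = 5.1314e-04 A
Then Q = I * t = 5.1314e-04 A * 5.01 hr = 0.002571 Ah

I=5.1314e-04 A, Q=0.002571 Ah


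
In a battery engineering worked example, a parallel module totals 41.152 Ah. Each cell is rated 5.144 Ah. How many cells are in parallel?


n = C_total / C_cell = 41.152 / 5.144 = 8

8


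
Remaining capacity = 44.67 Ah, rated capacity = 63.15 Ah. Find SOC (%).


SOC% = 44.67 / 63.15 * 100 = 70.74%

70.74%


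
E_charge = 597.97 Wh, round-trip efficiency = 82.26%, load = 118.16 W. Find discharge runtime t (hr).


Step 1: E_discharge = eta/100 * E_charge = 82.26/100 * 597.97 = 491.89 Wh
Step 2: t = E_discharge / P = 491.89 / 118.16 = 4.163 hr

4.163 hr


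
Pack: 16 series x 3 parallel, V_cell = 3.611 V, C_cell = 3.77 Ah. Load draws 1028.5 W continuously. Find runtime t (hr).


Step 1: E_pack = Ns * V_cell * Np * C_cell = 16 * 3.611 * 3 * 3.77 = 653.45 Wh
Step 2: t = E_pack / P = 653.45 / 1028.5 = 0.6353 hr

0.6353 hr


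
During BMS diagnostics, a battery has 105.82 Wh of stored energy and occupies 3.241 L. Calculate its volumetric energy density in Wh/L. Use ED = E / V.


Volumetric ED = 105.82 Wh / 3.241 L = 32.65 Wh/L

32.65 Wh/L


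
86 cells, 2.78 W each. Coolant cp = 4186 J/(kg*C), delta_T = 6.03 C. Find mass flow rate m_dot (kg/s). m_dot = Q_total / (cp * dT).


Step 1: Total heat Q = 86 * 2.78 W = 239.08 W
Step 2: denom = cp * dT = 4186 * 6.03 = 25242
Step 3: m_dot = 239.08 / 25242 = 0.009472 kg/s

0.009472 kg/s


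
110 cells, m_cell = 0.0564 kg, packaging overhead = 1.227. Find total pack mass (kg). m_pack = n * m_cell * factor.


Cell mass sum = 110 * 0.0564 = 6.204 kg
With overhead 1.227: m_pack = 6.204 * 1.227 = 7.612 kg

7.612 kg


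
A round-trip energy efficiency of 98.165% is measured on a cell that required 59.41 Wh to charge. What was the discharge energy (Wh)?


E_dis = eta/100 * E_chg = 98.165/100 * 59.41 = 58.32 Wh

58.32 Wh


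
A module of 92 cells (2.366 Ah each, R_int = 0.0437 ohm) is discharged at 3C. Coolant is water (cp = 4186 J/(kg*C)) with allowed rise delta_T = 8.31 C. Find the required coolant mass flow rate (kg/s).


Step 1: I = 3 * 2.366 = 7.098 A
Step 2: Q_cell = I^2 * R = 7.098^2 * 0.0437 = 2.2017 W
Step 3: Q_total = 92 * 2.2017 = 202.56 W
Step 4: m_dot = Q_total / (cp * dT) = 202.56 / (4186 * 8.31) = 0.005823 kg/s

0.005823 kg/s


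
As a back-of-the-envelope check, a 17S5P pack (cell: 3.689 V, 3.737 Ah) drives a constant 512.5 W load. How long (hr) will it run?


Step 1: E_pack = Ns * V_cell * Np * C_cell = 17 * 3.689 * 5 * 3.737 = 1171.8 Wh
Step 2: t = E_pack / P = 1171.8 / 512.5 = 2.286 hr

2.286 hr


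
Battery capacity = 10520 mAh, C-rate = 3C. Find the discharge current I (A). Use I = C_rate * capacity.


Convert: capacity = 10520 mAh = 10.52 Ah
At 3C: I = 3 * 10.52 Ah = 31.56 A

31.56 A


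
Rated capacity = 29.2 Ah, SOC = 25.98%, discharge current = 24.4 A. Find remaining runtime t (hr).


Step 1: remaining = SOC/100 * C_total = 25.98/100 * 29.2 = 7.5862 Ah
Step 2: t = remaining / I = 7.5862 / 24.4 = 0.3109 hr

0.3109 hr


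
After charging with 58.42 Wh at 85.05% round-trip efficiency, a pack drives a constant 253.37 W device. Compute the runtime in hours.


Step 1: E_discharge = eta/100 * E_charge = 85.05/100 * 58.42 = 49.686 Wh
Step 2: t = E_discharge / P = 49.686 / 253.37 = 0.1961 hr

0.1961 hr


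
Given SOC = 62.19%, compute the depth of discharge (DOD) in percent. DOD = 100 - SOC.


Complement of SOC: DOD = 100% - 62.19% = 37.81%

37.81%


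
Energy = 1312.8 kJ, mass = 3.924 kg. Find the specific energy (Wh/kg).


Convert: E = 1312.8 kJ = 364.67 Wh
ED = E / m = 364.67 / 3.924 = 92.93 Wh/kg

92.93 Wh/kg


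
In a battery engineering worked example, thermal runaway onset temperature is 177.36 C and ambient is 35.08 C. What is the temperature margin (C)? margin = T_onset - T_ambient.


Safety margin = 177.36 C - 35.08 C = 142.28 C

142.28 C


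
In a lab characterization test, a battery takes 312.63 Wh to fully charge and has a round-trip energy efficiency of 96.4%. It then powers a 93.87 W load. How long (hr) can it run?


Step 1: E_discharge = eta/100 * E_charge = 96.4/100 * 312.63 = 301.38 Wh
Step 2: t = E_discharge / P = 301.38 / 93.87 = 3.211 hr

3.211 hr


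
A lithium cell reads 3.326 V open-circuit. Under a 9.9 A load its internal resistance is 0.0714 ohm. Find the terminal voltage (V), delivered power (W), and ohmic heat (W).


Step 1: V_terminal = OCV - I*R = 3.326 - 9.9 * 0.0714 = 2.6191 V
Step 2: P_out = V_terminal * I = 2.6191 * 9.9 = 25.93 W
Step 3: Q = I^2 * R = 9.9^2 * 0.0714 = 6.998 W

V=2.6191 V, P=25.93 W, Q=6.998 W


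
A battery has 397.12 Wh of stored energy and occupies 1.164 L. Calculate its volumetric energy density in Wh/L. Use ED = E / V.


ED = E / V = 397.12 / 1.164 = 341.2 Wh/L

341.2 Wh/L


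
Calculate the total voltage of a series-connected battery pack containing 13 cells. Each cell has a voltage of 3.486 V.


With 13 cells in series at 3.486 V each, V_pack = 45.318 V

45.318 V


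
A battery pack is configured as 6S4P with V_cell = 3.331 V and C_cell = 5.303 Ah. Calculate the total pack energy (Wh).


E = Ns * Vcell * Np * Ccell = 6 * 3.331 * 4 * 5.303 = 423.9 Wh

423.9 Wh


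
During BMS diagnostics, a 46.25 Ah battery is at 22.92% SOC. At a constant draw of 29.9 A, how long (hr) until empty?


Step 1: remaining = SOC/100 * C_total = 22.92/100 * 46.25 = 10.601 Ah
Step 2: t = remaining / I = 10.601 / 29.9 = 0.3545 hr

0.3545 hr


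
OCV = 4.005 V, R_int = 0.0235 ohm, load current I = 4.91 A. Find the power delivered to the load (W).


Step 1: V_terminal = OCV - I*R = 4.005 - 4.91 * 0.0235 = 3.8896 V
Step 2: P_out = V_terminal * I = 3.8896 * 4.91 = 19.10 W

19.10 W


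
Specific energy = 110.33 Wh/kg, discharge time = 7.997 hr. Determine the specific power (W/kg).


P_specific = E / t = 110.33 / 7.997 = 13.80 W/kg

13.80 W/kg


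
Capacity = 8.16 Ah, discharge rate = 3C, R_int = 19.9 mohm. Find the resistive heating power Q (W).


Convert: R = 19.9 mohm = 0.0199 ohm
Step 1: I = C_rate * capacity = 3 * 8.16 = 24.48 A
Step 2: Q = I^2 * R = 24.48^2 * 0.0199 = 599.27 * 0.0199 = 11.93 W

11.93 W


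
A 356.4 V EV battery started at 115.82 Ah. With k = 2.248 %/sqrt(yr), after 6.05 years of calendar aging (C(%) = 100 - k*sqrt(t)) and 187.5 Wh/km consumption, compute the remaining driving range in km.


Step 1: capacity retention = 100 - 2.248 * sqrt(6.05) = 100 - 2.248 * 2.4597 = 94.471%
Step 2: C_now = 115.82 * 94.471/100 = 109.42 Ah
Step 3: E_pack = V * C_now = 356.4 * 109.42 = 38997 Wh
Step 4: range = E_pack / consumption = 38997 / 187.5 = 208.0 km

208.0 km


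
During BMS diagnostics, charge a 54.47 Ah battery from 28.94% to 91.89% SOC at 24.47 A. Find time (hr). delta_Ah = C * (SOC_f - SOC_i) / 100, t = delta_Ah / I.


delta_Ah = 54.47 * (91.89 - 28.94) / 100 = 34.289 Ah
t = delta_Ah / I = 34.289 / 24.47 = 1.401 hr

1.401 hr


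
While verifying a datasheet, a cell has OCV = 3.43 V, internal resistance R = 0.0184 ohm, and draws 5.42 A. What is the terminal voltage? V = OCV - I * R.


V = OCV - I*R = 3.43 - 5.42 * 0.0184 = 3.330 V

3.330 V


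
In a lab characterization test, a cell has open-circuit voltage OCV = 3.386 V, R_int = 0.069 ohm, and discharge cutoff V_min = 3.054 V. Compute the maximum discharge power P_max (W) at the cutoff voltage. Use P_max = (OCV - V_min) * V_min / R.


dV = OCV - V_min = 0.332 V (so I_max = dV / R)
P_max = dV * V_min / R = 0.332 * 3.054 / 0.069 = 14.69 W

14.69 W


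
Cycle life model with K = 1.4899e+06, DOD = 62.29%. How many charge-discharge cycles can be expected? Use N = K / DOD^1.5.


Step 1: DOD^1.5 = 62.29^1.5 = 491.62
Step 2: N = 1.4899e+06 / 491.62 = 3031 cycles

3031 cycles


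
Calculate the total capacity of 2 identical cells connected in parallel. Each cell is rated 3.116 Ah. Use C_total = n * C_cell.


Parallel capacities add: 2 * 3.116 Ah = 6.232 Ah

6.232 Ah


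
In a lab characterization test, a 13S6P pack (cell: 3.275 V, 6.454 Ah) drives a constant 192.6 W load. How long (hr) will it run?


Step 1: E_pack = Ns * V_cell * Np * C_cell = 13 * 3.275 * 6 * 6.454 = 1648.7 Wh
Step 2: t = E_pack / P = 1648.7 / 192.6 = 8.560 hr

8.560 hr


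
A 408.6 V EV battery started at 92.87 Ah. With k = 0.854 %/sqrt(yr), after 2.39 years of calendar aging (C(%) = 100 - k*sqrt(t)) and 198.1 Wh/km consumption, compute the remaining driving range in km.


Step 1: capacity retention = 100 - 0.854 * sqrt(2.39) = 100 - 0.854 * 1.546 = 98.68%
Step 2: C_now = 92.87 * 98.68/100 = 91.644 Ah
Step 3: E_pack = V * C_now = 408.6 * 91.644 = 37446 Wh
Step 4: range = E_pack / consumption = 37446 / 198.1 = 189.0 km

189.0 km


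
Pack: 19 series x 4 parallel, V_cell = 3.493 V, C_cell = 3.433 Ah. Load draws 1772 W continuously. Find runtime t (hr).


Step 1: E_pack = Ns * V_cell * Np * C_cell = 19 * 3.493 * 4 * 3.433 = 911.35 Wh
Step 2: t = E_pack / P = 911.35 / 1772 = 0.5143 hr

0.5143 hr


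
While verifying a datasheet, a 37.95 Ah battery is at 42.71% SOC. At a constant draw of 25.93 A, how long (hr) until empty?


Step 1: remaining = SOC/100 * C_total = 42.71/100 * 37.95 = 16.208 Ah
Step 2: t = remaining / I = 16.208 / 25.93 = 0.6251 hr

0.6251 hr


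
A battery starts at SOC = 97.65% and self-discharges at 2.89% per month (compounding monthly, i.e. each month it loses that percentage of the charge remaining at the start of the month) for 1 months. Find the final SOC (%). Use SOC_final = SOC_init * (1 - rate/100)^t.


decay = (1 - 2.89/100)^1 = 0.9711
SOC_final = 97.65 * 0.9711 = 94.83%

94.83%


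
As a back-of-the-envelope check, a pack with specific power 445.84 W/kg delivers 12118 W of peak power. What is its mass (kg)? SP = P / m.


m = P / SP = 12118 / 445.84 = 27.18 kg

27.18 kg


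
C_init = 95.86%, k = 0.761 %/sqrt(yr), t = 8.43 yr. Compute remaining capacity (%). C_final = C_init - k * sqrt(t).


sqrt(t) = sqrt(8.43) = 2.9034
C_final = 95.86 - 0.761 * 2.9034 = 93.65%

93.65%


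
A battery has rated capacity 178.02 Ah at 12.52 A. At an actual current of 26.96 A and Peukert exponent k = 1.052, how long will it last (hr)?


t_rated = C / I_rated = 178.02 / 12.52 = 14.219 hr
(I_rated/I)^k = (0.46439)^1.052 = 0.44623
t = t_rated * (I_rated/I)^k = 14.219 * 0.44623 = 6.345 hr

6.345 hr


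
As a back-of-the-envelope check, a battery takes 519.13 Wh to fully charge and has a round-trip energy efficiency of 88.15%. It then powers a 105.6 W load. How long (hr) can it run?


Step 1: E_discharge = eta/100 * E_charge = 88.15/100 * 519.13 = 457.61 Wh
Step 2: t = E_discharge / P = 457.61 / 105.6 = 4.333 hr

4.333 hr


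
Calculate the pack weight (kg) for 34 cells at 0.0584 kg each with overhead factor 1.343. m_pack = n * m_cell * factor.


m_pack = n * m_cell * overhead = 34 * 0.0584 * 1.343 = 2.667 kg

2.667 kg


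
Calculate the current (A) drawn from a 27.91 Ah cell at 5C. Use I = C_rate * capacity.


I = C_rate * capacity = 5 * 27.91 = 139.55 A

139.55 A


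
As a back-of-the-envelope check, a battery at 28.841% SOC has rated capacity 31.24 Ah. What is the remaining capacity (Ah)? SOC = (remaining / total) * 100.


remaining = SOC / 100 * total = 28.841 / 100 * 31.24 = 9.010 Ah

9.010 Ah


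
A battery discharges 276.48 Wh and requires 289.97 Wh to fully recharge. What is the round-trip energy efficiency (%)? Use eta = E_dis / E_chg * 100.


eta_e = E_dis / E_chg * 100 = 276.48 / 289.97 * 100 = 95.35%

95.35%


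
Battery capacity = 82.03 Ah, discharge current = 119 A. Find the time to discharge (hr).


t = capacity / current = 82.03 / 119 = 0.6893 hr

0.6893 hr


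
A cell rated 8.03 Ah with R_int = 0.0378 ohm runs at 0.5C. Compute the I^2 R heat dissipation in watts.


Step 1: I = C_rate * capacity = 0.5 * 8.03 = 4.015 A
Step 2: Q = I^2 * R = 4.015^2 * 0.0378 = 16.12 * 0.0378 = 0.6093 W

0.6093 W


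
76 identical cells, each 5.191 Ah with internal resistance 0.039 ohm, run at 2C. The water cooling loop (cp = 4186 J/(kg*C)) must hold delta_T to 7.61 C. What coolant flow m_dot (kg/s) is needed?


Step 1: I = 2 * 5.191 = 10.382 A
Step 2: Q_cell = I^2 * R = 10.382^2 * 0.039 = 4.2037 W
Step 3: Q_total = 76 * 4.2037 = 319.48 W
Step 4: m_dot = Q_total / (cp * dT) = 319.48 / (4186 * 7.61) = 0.01003 kg/s

0.01003 kg/s


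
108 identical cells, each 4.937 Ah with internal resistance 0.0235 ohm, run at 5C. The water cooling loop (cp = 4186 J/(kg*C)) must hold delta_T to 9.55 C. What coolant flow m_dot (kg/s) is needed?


Step 1: I = 5 * 4.937 = 24.685 A
Step 2: Q_cell = I^2 * R = 24.685^2 * 0.0235 = 14.32 W
Step 3: Q_total = 108 * 14.32 = 1546.6 W
Step 4: m_dot = Q_total / (cp * dT) = 1546.6 / (4186 * 9.55) = 0.03869 kg/s

0.03869 kg/s


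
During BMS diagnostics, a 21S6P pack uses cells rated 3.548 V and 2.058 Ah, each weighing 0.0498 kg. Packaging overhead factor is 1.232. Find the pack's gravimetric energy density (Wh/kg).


Step 1: V_pack = 21 * 3.548 = 74.508 V
Step 2: C_pack = 6 * 2.058 = 12.348 Ah
Step 3: E_pack = V_pack * C_pack = 74.508 * 12.348 = 920.02 Wh
Step 4: m_pack = 21 * 6 * 0.0498 * 1.232 = 7.7306 kg
Step 5: ED = E_pack / m_pack = 920.02 / 7.7306 = 119.0 Wh/kg

119.0 Wh/kg


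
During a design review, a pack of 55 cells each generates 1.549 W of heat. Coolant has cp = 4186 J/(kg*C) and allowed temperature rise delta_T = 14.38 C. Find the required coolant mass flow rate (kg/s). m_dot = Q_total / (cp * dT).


Q_total = 55 * 1.549 = 85.195 W
m_dot = Q_total / (cp * dT) = 85.195 / (4186 * 14.38) = 0.001415 kg/s

0.001415 kg/s


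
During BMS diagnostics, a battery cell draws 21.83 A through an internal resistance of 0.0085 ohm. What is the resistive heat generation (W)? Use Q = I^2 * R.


I^2 = 476.55
Q = 476.55 * 0.0085 = 4.051 W

4.051 W


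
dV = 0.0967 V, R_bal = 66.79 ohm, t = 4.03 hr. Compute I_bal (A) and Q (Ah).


I_bal = dV / R = 0.0967 / 66.79 = 0.0014478 A
Q = I_bal * t = 0.0014478 * 4.03 = 0.005835 Ah

I=0.0014478 A, Q=0.005835 Ah


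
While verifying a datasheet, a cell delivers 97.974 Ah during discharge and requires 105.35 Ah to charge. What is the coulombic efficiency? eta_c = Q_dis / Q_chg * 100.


Coulombic efficiency = 97.974/105.35 * 100% = 93.00%

93.00%


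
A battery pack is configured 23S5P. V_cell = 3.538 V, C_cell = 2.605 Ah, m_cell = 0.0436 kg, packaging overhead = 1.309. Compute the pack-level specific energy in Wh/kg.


Step 1: V_pack = 23 * 3.538 = 81.374 V
Step 2: C_pack = 5 * 2.605 = 13.025 Ah
Step 3: E_pack = V_pack * C_pack = 81.374 * 13.025 = 1059.9 Wh
Step 4: m_pack = 23 * 5 * 0.0436 * 1.309 = 6.5633 kg
Step 5: ED = E_pack / m_pack = 1059.9 / 6.5633 = 161.5 Wh/kg

161.5 Wh/kg


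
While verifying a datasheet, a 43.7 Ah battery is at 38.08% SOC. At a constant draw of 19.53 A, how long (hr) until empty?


Step 1: remaining = SOC/100 * C_total = 38.08/100 * 43.7 = 16.641 Ah
Step 2: t = remaining / I = 16.641 / 19.53 = 0.8521 hr

0.8521 hr


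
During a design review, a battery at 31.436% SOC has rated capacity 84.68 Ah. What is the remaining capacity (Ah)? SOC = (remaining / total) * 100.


remaining = SOC / 100 * total = 31.436 / 100 * 84.68 = 26.62 Ah

26.62 Ah


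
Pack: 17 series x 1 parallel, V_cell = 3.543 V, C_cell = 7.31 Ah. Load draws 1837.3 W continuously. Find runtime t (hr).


Step 1: E_pack = Ns * V_cell * Np * C_cell = 17 * 3.543 * 1 * 7.31 = 440.29 Wh
Step 2: t = E_pack / P = 440.29 / 1837.3 = 0.2396 hr

0.2396 hr


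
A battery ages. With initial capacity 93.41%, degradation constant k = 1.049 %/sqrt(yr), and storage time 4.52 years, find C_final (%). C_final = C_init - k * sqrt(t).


sqrt(t) = sqrt(4.52) = 2.126
C_final = 93.41 - 1.049 * 2.126 = 91.18%

91.18%


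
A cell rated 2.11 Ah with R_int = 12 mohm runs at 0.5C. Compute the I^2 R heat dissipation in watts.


Convert: R = 12 mohm = 0.012 ohm
Step 1: I = C_rate * capacity = 0.5 * 2.11 = 1.055 A
Step 2: Q = I^2 * R = 1.055^2 * 0.012 = 1.113 * 0.012 = 0.01336 W

0.01336 W


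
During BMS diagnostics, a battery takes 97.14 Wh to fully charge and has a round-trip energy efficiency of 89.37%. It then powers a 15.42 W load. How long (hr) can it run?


Step 1: E_discharge = eta/100 * E_charge = 89.37/100 * 97.14 = 86.814 Wh
Step 2: t = E_discharge / P = 86.814 / 15.42 = 5.630 hr

5.630 hr


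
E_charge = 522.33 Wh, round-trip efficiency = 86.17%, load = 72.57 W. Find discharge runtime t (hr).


Step 1: E_discharge = eta/100 * E_charge = 86.17/100 * 522.33 = 450.09 Wh
Step 2: t = E_discharge / P = 450.09 / 72.57 = 6.202 hr

6.202 hr


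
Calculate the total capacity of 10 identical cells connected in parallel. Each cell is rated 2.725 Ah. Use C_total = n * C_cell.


C_total = 10 * 2.725 = 27.25 Ah

27.25 Ah


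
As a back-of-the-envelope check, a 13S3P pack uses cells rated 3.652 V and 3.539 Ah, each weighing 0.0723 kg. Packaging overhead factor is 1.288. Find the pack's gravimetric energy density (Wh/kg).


Step 1: V_pack = 13 * 3.652 = 47.476 V
Step 2: C_pack = 3 * 3.539 = 10.617 Ah
Step 3: E_pack = V_pack * C_pack = 47.476 * 10.617 = 504.05 Wh
Step 4: m_pack = 13 * 3 * 0.0723 * 1.288 = 3.6318 kg
Step 5: ED = E_pack / m_pack = 504.05 / 3.6318 = 138.8 Wh/kg

138.8 Wh/kg


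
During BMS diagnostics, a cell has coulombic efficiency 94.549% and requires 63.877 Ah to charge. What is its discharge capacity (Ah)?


Q_dis = eta/100 * Q_chg = 94.549/100 * 63.877 = 60.40 Ah

60.40 Ah


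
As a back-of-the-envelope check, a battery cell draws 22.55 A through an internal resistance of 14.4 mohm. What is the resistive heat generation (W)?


Convert: R = 14.4 mohm = 0.0144 ohm
Q = I^2 * R = 22.55^2 * 0.0144 = 7.322 W

7.322 W


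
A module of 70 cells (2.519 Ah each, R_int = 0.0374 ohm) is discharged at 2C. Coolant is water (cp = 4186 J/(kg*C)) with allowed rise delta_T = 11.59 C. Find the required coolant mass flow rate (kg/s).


Step 1: I = 2 * 2.519 = 5.038 A
Step 2: Q_cell = I^2 * R = 5.038^2 * 0.0374 = 0.94927 W
Step 3: Q_total = 70 * 0.94927 = 66.449 W
Step 4: m_dot = Q_total / (cp * dT) = 66.449 / (4186 * 11.59) = 0.001370 kg/s

0.001370 kg/s


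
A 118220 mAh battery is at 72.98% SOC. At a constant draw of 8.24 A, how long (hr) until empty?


Convert: C_total = 118220 mAh = 118.22 Ah
Step 1: remaining = SOC/100 * C_total = 72.98/100 * 118.22 = 86.277 Ah
Step 2: t = remaining / I = 86.277 / 8.24 = 10.47 hr

10.47 hr


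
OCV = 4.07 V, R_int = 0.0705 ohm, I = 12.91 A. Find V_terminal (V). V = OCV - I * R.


IR drop = 12.91 * 0.0705 = 0.91016 V
V = 4.07 - 0.91016 = 3.160 V

3.160 V


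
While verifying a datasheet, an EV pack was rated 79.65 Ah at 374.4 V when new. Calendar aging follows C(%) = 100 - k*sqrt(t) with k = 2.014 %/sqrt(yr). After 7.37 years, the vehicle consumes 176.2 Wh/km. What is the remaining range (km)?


Step 1: capacity retention = 100 - 2.014 * sqrt(7.37) = 100 - 2.014 * 2.7148 = 94.532%
Step 2: C_now = 79.65 * 94.532/100 = 75.295 Ah
Step 3: E_pack = V * C_now = 374.4 * 75.295 = 28190 Wh
Step 4: range = E_pack / consumption = 28190 / 176.2 = 160.0 km

160.0 km


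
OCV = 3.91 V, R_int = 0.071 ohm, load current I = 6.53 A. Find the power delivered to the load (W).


Step 1: V_terminal = OCV - I*R = 3.91 - 6.53 * 0.071 = 3.4464 V
Step 2: P_out = V_terminal * I = 3.4464 * 6.53 = 22.50 W

22.50 W


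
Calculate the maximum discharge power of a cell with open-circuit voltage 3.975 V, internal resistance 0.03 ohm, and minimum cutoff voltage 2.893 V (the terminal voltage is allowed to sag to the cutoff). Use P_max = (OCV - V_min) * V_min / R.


dV = OCV - V_min = 1.082 V (so I_max = dV / R)
P_max = dV * V_min / R = 1.082 * 2.893 / 0.03 = 104.3 W

104.3 W


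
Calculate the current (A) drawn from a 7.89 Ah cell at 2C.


At 2C: I = 2 * 7.89 Ah = 15.78 A

15.78 A


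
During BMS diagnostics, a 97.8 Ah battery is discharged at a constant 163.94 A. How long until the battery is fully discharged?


t = capacity / current = 97.8 / 163.94 = 0.5966 hr

0.5966 hr


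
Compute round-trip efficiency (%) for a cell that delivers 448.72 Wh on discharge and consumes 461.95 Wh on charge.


eta_e = E_dis / E_chg * 100 = 448.72 / 461.95 * 100 = 97.14%

97.14%


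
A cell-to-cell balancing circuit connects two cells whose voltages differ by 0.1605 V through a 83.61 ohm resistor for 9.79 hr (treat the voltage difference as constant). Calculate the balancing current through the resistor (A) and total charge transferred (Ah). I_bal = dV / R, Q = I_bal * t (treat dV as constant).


First, Ohm's law: I_bal = 0.1605 V / 83.61 ohm = 0.0019196 A
Then Q = I * t = 0.0019196 A * 9.79 hr = 0.01879 Ah

I=0.0019196 A, Q=0.01879 Ah


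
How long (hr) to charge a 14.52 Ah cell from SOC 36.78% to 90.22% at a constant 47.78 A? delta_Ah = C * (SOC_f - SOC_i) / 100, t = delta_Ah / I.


delta_Ah = 14.52 * (90.22 - 36.78) / 100 = 7.7595 Ah
t = delta_Ah / I = 7.7595 / 47.78 = 0.1624 hr

0.1624 hr


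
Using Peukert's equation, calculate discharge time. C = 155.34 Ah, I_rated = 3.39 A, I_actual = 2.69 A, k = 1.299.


Step 1: t_rated = C / I_rated = 155.34 / 3.39 = 45.823 hr
Step 2: ratio = 3.39 / 2.69 = 1.2602
Step 3: ratio^k = 1.2602^1.299 = 1.3504
Step 4: t = t_rated * ratio^k = 45.823 * 1.3504 = 61.88 hr

61.88 hr


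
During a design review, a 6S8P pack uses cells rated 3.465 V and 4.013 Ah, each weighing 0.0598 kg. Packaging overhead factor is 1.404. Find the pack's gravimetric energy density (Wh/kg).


Step 1: V_pack = 6 * 3.465 = 20.79 V
Step 2: C_pack = 8 * 4.013 = 32.104 Ah
Step 3: E_pack = V_pack * C_pack = 20.79 * 32.104 = 667.44 Wh
Step 4: m_pack = 6 * 8 * 0.0598 * 1.404 = 4.03 kg
Step 5: ED = E_pack / m_pack = 667.44 / 4.03 = 165.6 Wh/kg

165.6 Wh/kg


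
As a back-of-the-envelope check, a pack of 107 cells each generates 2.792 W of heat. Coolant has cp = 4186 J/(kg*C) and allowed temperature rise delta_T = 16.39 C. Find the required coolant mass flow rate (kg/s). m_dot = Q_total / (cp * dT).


Q_total = 107 * 2.792 = 298.74 W
m_dot = Q_total / (cp * dT) = 298.74 / (4186 * 16.39) = 0.004354 kg/s

0.004354 kg/s


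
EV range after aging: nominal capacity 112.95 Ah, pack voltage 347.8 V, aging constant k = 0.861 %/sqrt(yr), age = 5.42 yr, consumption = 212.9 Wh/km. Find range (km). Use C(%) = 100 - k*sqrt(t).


Step 1: capacity retention = 100 - 0.861 * sqrt(5.42) = 100 - 0.861 * 2.3281 = 97.996%
Step 2: C_now = 112.95 * 97.996/100 = 110.69 Ah
Step 3: E_pack = V * C_now = 347.8 * 110.69 = 38498 Wh
Step 4: range = E_pack / consumption = 38498 / 212.9 = 180.8 km

180.8 km


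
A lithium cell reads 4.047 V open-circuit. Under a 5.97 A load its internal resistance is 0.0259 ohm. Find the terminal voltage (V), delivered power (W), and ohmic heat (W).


Step 1: V_terminal = OCV - I*R = 4.047 - 5.97 * 0.0259 = 3.8924 V
Step 2: P_out = V_terminal * I = 3.8924 * 5.97 = 23.24 W
Step 3: Q = I^2 * R = 5.97^2 * 0.0259 = 0.9231 W

V=3.8924 V, P=23.24 W, Q=0.9231 W


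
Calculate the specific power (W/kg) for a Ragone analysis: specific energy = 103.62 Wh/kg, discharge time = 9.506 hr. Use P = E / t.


P_specific = E / t = 103.62 / 9.506 = 10.90 W/kg

10.90 W/kg


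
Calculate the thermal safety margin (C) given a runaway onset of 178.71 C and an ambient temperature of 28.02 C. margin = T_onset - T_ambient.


margin = T_onset - T_ambient = 178.71 - 28.02 = 150.69 C

150.69 C
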